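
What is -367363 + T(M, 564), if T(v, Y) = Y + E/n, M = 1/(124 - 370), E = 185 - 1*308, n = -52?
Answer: -19073425/52 ≈ -3.6680e+5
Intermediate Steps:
E = -123 (E = 185 - 308 = -123)
M = -1/246 (M = 1/(-246) = -1/246 ≈ -0.0040650)
T(v, Y) = 123/52 + Y (T(v, Y) = Y - 123/(-52) = Y - 123*(-1/52) = Y + 123/52 = 123/52 + Y)
-367363 + T(M, 564) = -367363 + (123/52 + 564) = -367363 + 29451/52 = -19073425/52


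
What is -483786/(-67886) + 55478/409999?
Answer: 101058977861/13916596057 ≈ 7.2618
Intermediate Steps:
-483786/(-67886) + 55478/409999 = -483786*(-1/67886) + 55478*(1/409999) = 241893/33943 + 55478/409999 = 101058977861/13916596057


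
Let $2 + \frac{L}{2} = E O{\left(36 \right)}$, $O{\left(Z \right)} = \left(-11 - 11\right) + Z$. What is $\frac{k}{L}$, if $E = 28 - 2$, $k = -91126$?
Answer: $- \frac{45563}{362} \approx -125.86$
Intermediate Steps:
$O{\left(Z \right)} = -22 + Z$
$E = 26$
$L = 724$ ($L = -4 + 2 \cdot 26 \left(-22 + 36\right) = -4 + 2 \cdot 26 \cdot 14 = -4 + 2 \cdot 364 = -4 + 728 = 724$)
$\frac{k}{L} = - \frac{91126}{724} = \left(-91126\right) \frac{1}{724} = - \frac{45563}{362}$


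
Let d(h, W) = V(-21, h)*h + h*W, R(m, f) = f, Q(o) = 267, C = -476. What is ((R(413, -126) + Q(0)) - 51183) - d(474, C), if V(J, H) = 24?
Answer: 163206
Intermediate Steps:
d(h, W) = 24*h + W*h (d(h, W) = 24*h + h*W = 24*h + W*h)
((R(413, -126) + Q(0)) - 51183) - d(474, C) = ((-126 + 267) - 51183) - 474*(24 - 476) = (141 - 51183) - 474*(-452) = -51042 - 1*(-214248) = -51042 + 214248 = 163206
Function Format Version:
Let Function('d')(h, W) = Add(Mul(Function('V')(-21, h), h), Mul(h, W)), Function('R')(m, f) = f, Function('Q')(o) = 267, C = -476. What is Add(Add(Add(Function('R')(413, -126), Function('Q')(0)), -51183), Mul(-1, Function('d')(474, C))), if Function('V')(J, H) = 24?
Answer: 163206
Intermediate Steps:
Function('d')(h, W) = Add(Mul(24, h), Mul(W, h)) (Function('d')(h, W) = Add(Mul(24, h), Mul(h, W)) = Add(Mul(24, h), Mul(W, h)))
Add(Add(Add(Function('R')(413, -126), Function('Q')(0)), -51183), Mul(-1, Function('d')(474, C))) = Add(Add(Add(-126, 267), -51183), Mul(-1, Mul(474, Add(24, -476)))) = Add(Add(141, -51183), Mul(-1, Mul(474, -452))) = Add(-51042, Mul(-1, -214248)) = Add(-51042, 214248) = 163206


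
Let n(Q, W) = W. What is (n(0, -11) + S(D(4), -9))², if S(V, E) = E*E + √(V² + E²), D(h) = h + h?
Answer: (70 + √145)² ≈ 6730.8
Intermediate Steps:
D(h) = 2*h
S(V, E) = E² + √(E² + V²)
(n(0, -11) + S(D(4), -9))² = (-11 + ((-9)² + √((-9)² + (2*4)²)))² = (-11 + (81 + √(81 + 8²)))² = (-11 + (81 + √(81 + 64)))² = (-11 + (81 + √145))² = (70 + √145)²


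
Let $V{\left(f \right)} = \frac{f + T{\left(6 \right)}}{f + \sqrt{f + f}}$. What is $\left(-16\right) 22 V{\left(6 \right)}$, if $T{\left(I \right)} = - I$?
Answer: $0$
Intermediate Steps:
$V{\left(f \right)} = \frac{-6 + f}{f + \sqrt{2} \sqrt{f}}$ ($V{\left(f \right)} = \frac{f - 6}{f + \sqrt{f + f}} = \frac{f - 6}{f + \sqrt{2 f}} = \frac{-6 + f}{f + \sqrt{2} \sqrt{f}}$)
$\left(-16\right) 22 V{\left(6 \right)} = \left(-16\right) 22 \frac{-6 + 6}{6 + \sqrt{2} \sqrt{6}} = - 352 \frac{1}{6 + 2 \sqrt{3}} \cdot 0 = \left(-352\right) 0 = 0$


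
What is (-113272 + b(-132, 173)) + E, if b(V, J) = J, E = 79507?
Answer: -33592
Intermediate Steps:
(-113272 + b(-132, 173)) + E = (-113272 + 173) + 79507 = -113099 + 79507 = -33592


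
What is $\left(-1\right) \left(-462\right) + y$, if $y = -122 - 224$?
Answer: $116$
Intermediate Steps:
$y = -346$ ($y = -122 - 224 = -346$)
$\left(-1\right) \left(-462\right) + y = \left(-1\right) \left(-462\right) - 346 = 462 - 346 = 116$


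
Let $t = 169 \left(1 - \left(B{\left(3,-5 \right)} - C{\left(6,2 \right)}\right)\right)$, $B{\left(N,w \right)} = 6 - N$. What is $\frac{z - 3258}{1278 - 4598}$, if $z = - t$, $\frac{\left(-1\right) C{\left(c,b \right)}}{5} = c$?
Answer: $- \frac{215}{332} \approx -0.64759$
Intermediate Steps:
$C{\left(c,b \right)} = - 5 c$
$t = -5408$ ($t = 169 \left(1 - \left(\left(6 - 3\right) - \left(-5\right) 6\right)\right) = 169 \left(1 - \left(\left(6 - 3\right) - -30\right)\right) = 169 \left(1 - \left(3 + 30\right)\right) = 169 \left(1 - 33\right) = 169 \left(-32\right) = -5408$)
$z = 5408$ ($z = \left(-1\right) \left(-5408\right) = 5408$)
$\frac{z - 3258}{1278 - 4598} = \frac{5408 - 3258}{1278 - 4598} = \frac{5408 - 3258}{-3320} = 2150 \left(- \frac{1}{3320}\right) = - \frac{215}{332}$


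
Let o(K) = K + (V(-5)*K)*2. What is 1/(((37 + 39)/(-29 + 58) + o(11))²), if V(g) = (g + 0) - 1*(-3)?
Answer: 841/776161 ≈ 0.0010835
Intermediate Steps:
V(g) = 3 + g (V(g) = g + 3 = 3 + g)
o(K) = -3*K (o(K) = K + ((3 - 5)*K)*2 = K - 2*K*2 = K - 4*K = -3*K)
1/(((37 + 39)/(-29 + 58) + o(11))²) = 1/(((37 + 39)/(-29 + 58) - 3*11)²) = 1/((76/29 - 33)²) = 1/((-881/29)²) = 1/(776161/841) = 841/776161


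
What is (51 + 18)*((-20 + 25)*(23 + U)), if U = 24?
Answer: 16215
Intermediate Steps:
(51 + 18)*((-20 + 25)*(23 + U)) = (51 + 18)*((-20 + 25)*(23 + 24)) = 69*(5*47) = 69*235 = 16215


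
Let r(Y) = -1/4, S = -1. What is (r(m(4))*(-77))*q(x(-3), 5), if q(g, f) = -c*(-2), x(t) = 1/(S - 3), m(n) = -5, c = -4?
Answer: -154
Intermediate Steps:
x(t) = -1/4 (x(t) = 1/(-1 - 3) = 1/(-4) = -1/4)
q(g, f) = -8 (q(g, f) = -1*(-4)*(-2) = 4*(-2) = -8)
r(Y) = -1/4 (r(Y) = -1*1/4 = -1/4)
(r(m(4))*(-77))*q(x(-3), 5) = -1/4*(-77)*(-8) = (77/4)*(-8) = -154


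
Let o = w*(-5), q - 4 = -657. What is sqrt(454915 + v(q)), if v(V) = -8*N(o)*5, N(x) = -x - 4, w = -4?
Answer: 5*sqrt(18235) ≈ 675.19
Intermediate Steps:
q = -653 (q = 4 - 657 = -653)
o = 20 (o = -4*(-5) = 20)
N(x) = -4 - x
v(V) = 960 (v(V) = -8*(-4 - 1*20)*5 = -8*(-4 - 20)*5 = -8*(-24)*5 = 192*5 = 960)
sqrt(454915 + v(q)) = sqrt(454915 + 960) = sqrt(455875) = 5*sqrt(18235)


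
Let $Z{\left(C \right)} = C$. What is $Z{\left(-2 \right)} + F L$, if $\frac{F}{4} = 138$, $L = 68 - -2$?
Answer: $38638$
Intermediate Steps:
$L = 70$ ($L = 68 + 2 = 70$)
$F = 552$ ($F = 4 \cdot 138 = 552$)
$Z{\left(-2 \right)} + F L = -2 + 552 \cdot 70 = -2 + 38640 = 38638$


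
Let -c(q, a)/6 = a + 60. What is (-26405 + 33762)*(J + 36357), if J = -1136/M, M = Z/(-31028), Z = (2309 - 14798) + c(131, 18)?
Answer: 458057162891/1851 ≈ 2.4746e+8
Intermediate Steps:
c(q, a) = -360 - 6*a (c(q, a) = -6*(a + 60) = -6*(60 + a) = -360 - 6*a)
Z = -12957 (Z = (2309 - 14798) + (-360 - 6*18) = -12489 + (-360 - 108) = -12489 - 468 = -12957)
M = 12957/31028 (M = -12957/(-31028) = -12957*(-1/31028) = 12957/31028 ≈ 0.41759)
J = -35247808/12957 (J = -1136/12957/31028 = -1136*31028/12957 = -35247808/12957 ≈ -2720.4)
(-26405 + 33762)*(J + 36357) = (-26405 + 33762)*(-35247808/12957 + 36357) = 7357*(435829841/12957) = 458057162891/1851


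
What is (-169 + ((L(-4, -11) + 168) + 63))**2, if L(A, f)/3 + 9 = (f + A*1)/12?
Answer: 15625/16 ≈ 976.56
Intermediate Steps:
L(A, f) = -27 + A/4 + f/4 (L(A, f) = -27 + 3*((f + A*1)/12) = -27 + 3*((f + A)*(1/12)) = -27 + 3*((A + f)*(1/12)) = -27 + 3*(A/12 + f/12) = -27 + (A/4 + f/4) = -27 + A/4 + f/4)
(-169 + ((L(-4, -11) + 168) + 63))**2 = (-169 + (((-27 + (1/4)*(-4) + (1/4)*(-11)) + 168) + 63))**2 = (-169 + (((-27 - 1 - 11/4) + 168) + 63))**2 = (-169 + ((-123/4 + 168) + 63))**2 = (-169 + (549/4 + 63))**2 = (-169 + 801/4)**2 = (125/4)**2 = 15625/16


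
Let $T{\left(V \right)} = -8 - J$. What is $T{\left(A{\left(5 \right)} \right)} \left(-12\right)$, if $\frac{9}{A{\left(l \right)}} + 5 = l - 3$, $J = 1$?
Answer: $108$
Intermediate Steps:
$A{\left(l \right)} = \frac{9}{-8 + l}$ ($A{\left(l \right)} = \frac{9}{-5 + \left(l - 3\right)} = \frac{9}{-5 + \left(-3 + l\right)} = \frac{9}{-8 + l}$)
$T{\left(V \right)} = -9$ ($T{\left(V \right)} = -8 - 1 = -9$)
$T{\left(A{\left(5 \right)} \right)} \left(-12\right) = \left(-9\right) \left(-12\right) = 108$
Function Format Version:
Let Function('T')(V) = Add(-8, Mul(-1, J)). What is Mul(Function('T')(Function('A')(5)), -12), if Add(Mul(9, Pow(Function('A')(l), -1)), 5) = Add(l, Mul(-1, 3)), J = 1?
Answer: 108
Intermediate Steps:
Function('A')(l) = Mul(9, Pow(Add(-8, l), -1)) (Function('A')(l) = Mul(9, Pow(Add(-5, Add(l, Mul(-1, 3))), -1)) = Mul(9, Pow(Add(-5, Add(l, -3)), -1)) = Mul(9, Pow(Add(-5, Add(-3, l)), -1)) = Mul(9, Pow(Add(-8, l), -1)))
Function('T')(V) = -9 (Function('T')(V) = Add(-8, Mul(-1, 1)) = Add(-8, -1) = -9)
Mul(Function('T')(Function('A')(5)), -12) = Mul(-9, -12) = 108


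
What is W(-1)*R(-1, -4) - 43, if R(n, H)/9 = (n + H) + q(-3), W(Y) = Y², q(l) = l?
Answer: -115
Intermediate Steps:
R(n, H) = -27 + 9*H + 9*n (R(n, H) = 9*((n + H) - 3) = 9*((H + n) - 3) = 9*(-3 + H + n) = -27 + 9*H + 9*n)
W(-1)*R(-1, -4) - 43 = (-1)²*(-27 + 9*(-4) + 9*(-1)) - 43 = 1*(-27 - 36 - 9) - 43 = 1*(-72) - 43 = -72 - 43 = -115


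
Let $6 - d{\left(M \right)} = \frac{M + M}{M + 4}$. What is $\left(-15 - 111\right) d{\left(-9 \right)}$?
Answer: $- \frac{1512}{5} \approx -302.4$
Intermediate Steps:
$d{\left(M \right)} = 6 - \frac{2 M}{4 + M}$ ($d{\left(M \right)} = 6 - \frac{M + M}{M + 4} = 6 - \frac{2 M}{4 + M}$)
$\left(-15 - 111\right) d{\left(-9 \right)} = \left(-15 - 111\right) \frac{4 \left(6 - 9\right)}{4 - 9} = - 126 \cdot 4 \frac{1}{-5} \left(-3\right) = - 126 \cdot 4 \left(- \frac{1}{5}\right) \left(-3\right) = \left(-126\right) \frac{12}{5} = - \frac{1512}{5}$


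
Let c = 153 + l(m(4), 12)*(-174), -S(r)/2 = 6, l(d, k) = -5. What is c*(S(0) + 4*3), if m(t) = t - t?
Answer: 0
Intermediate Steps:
m(t) = 0
S(r) = -12 (S(r) = -2*6 = -12)
c = 1023 (c = 153 - 5*(-174) = 153 + 870 = 1023)
c*(S(0) + 4*3) = 1023*(-12 + 4*3) = 1023*(-12 + 12) = 1023*0 = 0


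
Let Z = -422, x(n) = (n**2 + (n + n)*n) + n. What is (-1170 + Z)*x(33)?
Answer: -5253600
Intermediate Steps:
x(n) = n + 3*n**2 (x(n) = (n**2 + (2*n)*n) + n = (n**2 + 2*n**2) + n = 3*n**2 + n = n + 3*n**2)
(-1170 + Z)*x(33) = (-1170 - 422)*(33*(1 + 3*33)) = -52536*(1 + 99) = -52536*100 = -1592*3300 = -5253600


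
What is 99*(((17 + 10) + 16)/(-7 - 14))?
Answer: -1419/7 ≈ -202.71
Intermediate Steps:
99*(((17 + 10) + 16)/(-7 - 14)) = 99*((27 + 16)/(-21)) = 99*(43*(-1/21)) = 99*(-43/21) = -1419/7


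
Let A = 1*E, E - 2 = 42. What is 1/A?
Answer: 1/44 ≈ 0.022727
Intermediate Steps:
E = 44 (E = 2 + 42 = 44)
A = 44 (A = 1*44 = 44)
1/A = 1/44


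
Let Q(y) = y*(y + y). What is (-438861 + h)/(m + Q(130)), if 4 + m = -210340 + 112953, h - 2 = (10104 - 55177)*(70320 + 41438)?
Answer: 1679235731/21197 ≈ 79221.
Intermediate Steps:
h = -5037268332 (h = 2 + (10104 - 55177)*(70320 + 41438) = 2 - 45073*111758 = 2 - 5037268334 = -5037268332)
Q(y) = 2*y² (Q(y) = y*(2*y) = 2*y²)
m = -97391 (m = -4 + (-210340 + 112953) = -4 - 97387 = -97391)
(-438861 + h)/(m + Q(130)) = (-438861 - 5037268332)/(-97391 + 2*130²) = -5037707193/(-97391 + 2*16900) = -5037707193/(-97391 + 33800) = -5037707193/(-63591) = -5037707193*(-1/63591) = 1679235731/21197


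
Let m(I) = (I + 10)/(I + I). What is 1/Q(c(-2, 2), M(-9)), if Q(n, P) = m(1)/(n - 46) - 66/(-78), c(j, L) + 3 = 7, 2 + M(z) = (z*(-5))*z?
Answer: 1092/781 ≈ 1.3982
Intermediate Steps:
M(z) = -2 - 5*z² (M(z) = -2 + (z*(-5))*z = -2 + (-5*z)*z = -2 - 5*z²)
m(I) = (10 + I)/(2*I) (m(I) = (10 + I)/((2*I)) = (10 + I)*(1/(2*I)) = (10 + I)/(2*I))
c(j, L) = 4 (c(j, L) = -3 + 7 = 4)
Q(n, P) = 11/13 + 11/(2*(-46 + n)) (Q(n, P) = ((½)*(10 + 1)/1)/(n - 46) - 66/(-78) = ((½)*1*11)/(-46 + n) - 66*(-1/78) = 11/(2*(-46 + n)) + 11/13 = 11/13 + 11/(2*(-46 + n)))
1/Q(c(-2, 2), M(-9)) = 1/(11*(-79 + 2*4)/(26*(-46 + 4))) = 1/((11/26)*(-79 + 8)/(-42)) = 1/((11/26)*(-1/42)*(-71)) = 1/(781/1092) = 1092/781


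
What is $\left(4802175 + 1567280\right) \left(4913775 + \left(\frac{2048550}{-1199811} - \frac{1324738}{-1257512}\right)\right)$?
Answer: $\frac{7870298589284794694663115}{251462788372} \approx 3.1298 \cdot 10^{13}$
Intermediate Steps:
$\left(4802175 + 1567280\right) \left(4913775 + \left(\frac{2048550}{-1199811} - \frac{1324738}{-1257512}\right)\right) = 6369455 \left(4913775 + \left(2048550 \left(- \frac{1}{1199811}\right) - - \frac{662369}{628756}\right)\right) = 6369455 \left(4913775 + \left(- \frac{682850}{399937} + \frac{662369}{628756}\right)\right) = 6369455 \left(4913775 - \frac{164440163847}{251462788372}\right) = 6369455 \cdot \frac{1235631398492460453}{251462788372} = \frac{7870298589284794694663115}{251462788372}$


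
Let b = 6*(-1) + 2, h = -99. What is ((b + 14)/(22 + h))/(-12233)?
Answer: 10/941941 ≈ 1.0616e-5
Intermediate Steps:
b = -4 (b = -6 + 2 = -4)
((b + 14)/(22 + h))/(-12233) = ((-4 + 14)/(22 - 99))/(-12233) = (10/(-77))*(-1/12233) = (10*(-1/77))*(-1/12233) = -10/77*(-1/12233) = 10/941941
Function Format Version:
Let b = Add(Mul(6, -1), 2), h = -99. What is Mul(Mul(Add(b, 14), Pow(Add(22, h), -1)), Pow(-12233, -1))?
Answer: Rational(10, 941941) ≈ 1.0616e-5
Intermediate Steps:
b = -4 (b = Add(-6, 2) = -4)
Mul(Mul(Add(b, 14), Pow(Add(22, h), -1)), Pow(-12233, -1)) = Mul(Mul(Add(-4, 14), Pow(Add(22, -99), -1)), Pow(-12233, -1)) = Mul(Mul(10, Pow(-77, -1)), Rational(-1, 12233)) = Mul(Mul(10, Rational(-1, 77)), Rational(-1, 12233)) = Mul(Rational(-10, 77), Rational(-1, 12233)) = Rational(10, 941941)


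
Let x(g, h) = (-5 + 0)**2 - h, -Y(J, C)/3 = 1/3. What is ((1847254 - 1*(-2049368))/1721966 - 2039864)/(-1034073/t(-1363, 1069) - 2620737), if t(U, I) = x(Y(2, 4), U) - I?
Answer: 560255322682319/720685110700008 ≈ 0.77739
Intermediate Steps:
Y(J, C) = -1 (Y(J, C) = -3/3 = -3*1/3 = -1)
x(g, h) = 25 - h (x(g, h) = (-5)**2 - h = 25 - h)
t(U, I) = 25 - I - U (t(U, I) = (25 - U) - I = 25 - I - U)
((1847254 - 1*(-2049368))/1721966 - 2039864)/(-1034073/t(-1363, 1069) - 2620737) = ((1847254 - 1*(-2049368))/1721966 - 2039864)/(-1034073/(25 - 1*1069 - 1*(-1363)) - 2620737) = ((1847254 + 2049368)*(1/1721966) - 2039864)/(-1034073/(25 - 1069 + 1363) - 2620737) = (3896622*(1/1721966) - 2039864)/(-1034073/319 - 2620737) = (1948311/860983 - 2039864)/(-1034073*1/319 - 2620737) = -1756286278001/(860983*(-1034073/319 - 2620737)) = -1756286278001/(860983*(-837049176/319)) = -1756286278001/860983*(-319/837049176) = 560255322682319/720685110700008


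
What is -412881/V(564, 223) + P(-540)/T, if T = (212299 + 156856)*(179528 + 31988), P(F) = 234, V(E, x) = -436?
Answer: 8059663067088351/8510958598820 ≈ 946.97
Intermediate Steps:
T = 78082188980 (T = 369155*211516 = 78082188980)
-412881/V(564, 223) + P(-540)/T = -412881/(-436) + 234/78082188980 = -412881*(-1/436) + 234*(1/78082188980) = 412881/436 + 117/39041094490 = 8059663067088351/8510958598820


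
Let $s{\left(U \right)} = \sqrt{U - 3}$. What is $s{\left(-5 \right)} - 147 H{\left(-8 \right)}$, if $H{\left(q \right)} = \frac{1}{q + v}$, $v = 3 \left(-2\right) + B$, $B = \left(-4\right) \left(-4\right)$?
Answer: $- \frac{147}{2} + 2 i \sqrt{2} \approx -73.5 + 2.8284 i$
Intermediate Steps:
$s{\left(U \right)} = \sqrt{-3 + U}$
$B = 16$
$v = 10$ ($v = 3 \left(-2\right) + 16 = -6 + 16 = 10$)
$H{\left(q \right)} = \frac{1}{10 + q}$ ($H{\left(q \right)} = \frac{1}{q + 10} = \frac{1}{10 + q}$)
$s{\left(-5 \right)} - 147 H{\left(-8 \right)} = \sqrt{-3 - 5} - \frac{147}{10 - 8} = \sqrt{-8} - \frac{147}{2} = 2 i \sqrt{2} - \frac{147}{2} = - \frac{147}{2} + 2 i \sqrt{2}$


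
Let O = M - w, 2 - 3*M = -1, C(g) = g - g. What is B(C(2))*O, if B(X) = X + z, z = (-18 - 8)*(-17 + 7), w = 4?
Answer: -780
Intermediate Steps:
C(g) = 0
M = 1 (M = ⅔ - ⅓*(-1) = ⅔ + ⅓ = 1)
z = 260 (z = -26*(-10) = 260)
O = -3 (O = 1 - 1*4 = 1 - 4 = -3)
B(X) = 260 + X (B(X) = X + 260 = 260 + X)
B(C(2))*O = (260 + 0)*(-3) = 260*(-3) = -780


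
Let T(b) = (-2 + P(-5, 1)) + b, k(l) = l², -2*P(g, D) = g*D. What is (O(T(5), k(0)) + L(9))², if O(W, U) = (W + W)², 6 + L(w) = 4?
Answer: 14161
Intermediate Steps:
P(g, D) = -D*g/2 (P(g, D) = -g*D/2 = -D*g/2)
L(w) = -2 (L(w) = -6 + 4 = -2)
T(b) = ½ + b (T(b) = (-2 - ½*1*(-5)) + b = (-2 + 5/2) + b = ½ + b)
O(W, U) = 4*W² (O(W, U) = (2*W)² = 4*W²)
(O(T(5), k(0)) + L(9))² = (4*(½ + 5)² - 2)² = (4*(11/2)² - 2)² = (4*(121/4) - 2)² = (121 - 2)² = 119² = 14161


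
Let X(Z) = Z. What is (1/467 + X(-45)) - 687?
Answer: -341843/467 ≈ -732.00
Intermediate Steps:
(1/467 + X(-45)) - 687 = (1/467 - 45) - 687 = -21014/467 - 687 = -341843/467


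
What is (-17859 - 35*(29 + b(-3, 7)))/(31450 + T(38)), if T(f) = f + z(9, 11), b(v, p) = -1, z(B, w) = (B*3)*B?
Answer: -18839/31731 ≈ -0.59371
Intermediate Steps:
z(B, w) = 3*B² (z(B, w) = (3*B)*B = 3*B²)
T(f) = 243 + f (T(f) = f + 3*9² = f + 3*81 = f + 243 = 243 + f)
(-17859 - 35*(29 + b(-3, 7)))/(31450 + T(38)) = (-17859 - 35*(29 - 1))/(31450 + (243 + 38)) = (-17859 - 35*28)/(31450 + 281) = (-17859 - 980)/31731 = -18839*1/31731 = -18839/31731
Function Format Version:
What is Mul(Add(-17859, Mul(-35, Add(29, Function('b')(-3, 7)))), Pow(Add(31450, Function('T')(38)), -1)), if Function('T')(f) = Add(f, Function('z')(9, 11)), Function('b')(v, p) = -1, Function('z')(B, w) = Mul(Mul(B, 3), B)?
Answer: Rational(-18839, 31731) ≈ -0.59371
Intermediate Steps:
Function('z')(B, w) = Mul(3, Pow(B, 2)) (Function('z')(B, w) = Mul(Mul(3, B), B) = Mul(3, Pow(B, 2)))
Function('T')(f) = Add(243, f) (Function('T')(f) = Add(f, Mul(3, Pow(9, 2))) = Add(f, Mul(3, 81)) = Add(f, 243) = Add(243, f))
Mul(Add(-17859, Mul(-35, Add(29, Function('b')(-3, 7)))), Pow(Add(31450, Function('T')(38)), -1)) = Mul(Add(-17859, Mul(-35, Add(29, -1))), Pow(Add(31450, Add(243, 38)), -1)) = Mul(Add(-17859, Mul(-35, 28)), Pow(Add(31450, 281), -1)) = Mul(Add(-17859, -980), Pow(31731, -1)) = Mul(-18839, Rational(1, 31731)) = Rational(-18839, 31731)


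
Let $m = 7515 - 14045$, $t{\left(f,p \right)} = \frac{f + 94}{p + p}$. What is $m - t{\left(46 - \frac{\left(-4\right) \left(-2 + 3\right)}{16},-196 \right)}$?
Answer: $- \frac{10238479}{1568} \approx -6529.6$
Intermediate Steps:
$t{\left(f,p \right)} = \frac{94 + f}{2 p}$
$m = -6530$ ($m = 7515 - 14045 = -6530$)
$m - t{\left(46 - \frac{\left(-4\right) \left(-2 + 3\right)}{16},-196 \right)} = -6530 - \frac{94 + \left(46 - \frac{\left(-4\right) \left(-2 + 3\right)}{16}\right)}{2 \left(-196\right)} = -6530 - \frac{1}{2} \left(- \frac{1}{196}\right) \left(94 + \left(46 - \left(-4\right) 1 \cdot \frac{1}{16}\right)\right) = -6530 - \frac{1}{2} \left(- \frac{1}{196}\right) \left(94 + \left(46 - \left(-4\right) \frac{1}{16}\right)\right) = -6530 - \frac{1}{2} \left(- \frac{1}{196}\right) \left(94 + \left(46 - - \frac{1}{4}\right)\right) = -6530 - \frac{1}{2} \left(- \frac{1}{196}\right) \left(94 + \left(46 + \frac{1}{4}\right)\right) = -6530 - \frac{1}{2} \left(- \frac{1}{196}\right) \left(94 + \frac{185}{4}\right) = -6530 - \frac{1}{2} \left(- \frac{1}{196}\right) \frac{561}{4} = -6530 - - \frac{561}{1568} = -6530 + \frac{561}{1568} = - \frac{10238479}{1568}$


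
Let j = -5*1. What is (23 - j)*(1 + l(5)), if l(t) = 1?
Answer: 56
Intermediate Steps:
j = -5
(23 - j)*(1 + l(5)) = (23 - 1*(-5))*(1 + 1) = (23 + 5)*2 = 28*2 = 56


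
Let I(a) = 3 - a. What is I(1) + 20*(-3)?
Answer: -58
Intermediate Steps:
I(1) + 20*(-3) = (3 - 1*1) + 20*(-3) = (3 - 1) - 60 = 2 - 60 = -58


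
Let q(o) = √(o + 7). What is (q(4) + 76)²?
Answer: (76 + √11)² ≈ 6291.1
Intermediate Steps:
q(o) = √(7 + o)
(q(4) + 76)² = (√(7 + 4) + 76)² = (√11 + 76)² = (76 + √11)²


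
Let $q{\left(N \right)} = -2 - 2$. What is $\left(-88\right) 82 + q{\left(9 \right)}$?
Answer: $-7220$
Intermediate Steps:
$q{\left(N \right)} = -4$
$\left(-88\right) 82 + q{\left(9 \right)} = \left(-88\right) 82 - 4 = -7216 - 4 = -7220$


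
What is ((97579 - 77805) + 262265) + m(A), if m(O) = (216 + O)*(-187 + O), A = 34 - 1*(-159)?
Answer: 284493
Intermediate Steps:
A = 193 (A = 34 + 159 = 193)
m(O) = (-187 + O)*(216 + O)
((97579 - 77805) + 262265) + m(A) = ((97579 - 77805) + 262265) + (-40392 + 193² + 29*193) = (19774 + 262265) + (-40392 + 37249 + 5597) = 282039 + 2454 = 284493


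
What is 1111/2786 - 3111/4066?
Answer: -1037480/2831969 ≈ -0.36635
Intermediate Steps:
1111/2786 - 3111/4066 = -1037480/2831969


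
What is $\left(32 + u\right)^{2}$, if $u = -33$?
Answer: $1$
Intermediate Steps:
$\left(32 + u\right)^{2} = \left(32 - 33\right)^{2} = \left(-1\right)^{2} = 1$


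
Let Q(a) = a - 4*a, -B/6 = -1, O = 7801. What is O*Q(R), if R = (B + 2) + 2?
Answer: -234030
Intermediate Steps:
B = 6 (B = -6*(-1) = 6)
R = 10 (R = (6 + 2) + 2 = 8 + 2 = 10)
Q(a) = -3*a
O*Q(R) = 7801*(-3*10) = 7801*(-30) = -234030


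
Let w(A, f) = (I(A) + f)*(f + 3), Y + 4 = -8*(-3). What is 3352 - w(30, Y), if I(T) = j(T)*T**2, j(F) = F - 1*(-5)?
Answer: -721608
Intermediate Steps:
Y = 20 (Y = -4 - 8*(-3) = -4 + 24 = 20)
j(F) = 5 + F (j(F) = F + 5 = 5 + F)
I(T) = T**2*(5 + T) (I(T) = (5 + T)*T**2 = T**2*(5 + T))
w(A, f) = (3 + f)*(f + A**2*(5 + A)) (w(A, f) = (A**2*(5 + A) + f)*(f + 3) = (f + A**2*(5 + A))*(3 + f) = (3 + f)*(f + A**2*(5 + A)))
3352 - w(30, Y) = 3352 - (20**2 + 3*20 + 3*30**2*(5 + 30) + 20*30**2*(5 + 30)) = 3352 - (400 + 60 + 3*900*35 + 20*900*35) = 3352 - (400 + 60 + 94500 + 630000) = 3352 - 1*724960 = 3352 - 724960 = -721608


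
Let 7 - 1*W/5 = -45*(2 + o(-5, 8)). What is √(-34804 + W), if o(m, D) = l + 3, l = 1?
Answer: I*√33419 ≈ 182.81*I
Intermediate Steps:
o(m, D) = 4 (o(m, D) = 1 + 3 = 4)
W = 1385 (W = 35 - (-225)*(2 + 4) = 35 - (-225)*6 = 35 - 5*(-270) = 35 + 1350 = 1385)
√(-34804 + W) = √(-34804 + 1385) = √(-33419) = I*√33419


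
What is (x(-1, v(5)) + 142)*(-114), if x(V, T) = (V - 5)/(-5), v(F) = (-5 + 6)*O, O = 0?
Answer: -81624/5 ≈ -16325.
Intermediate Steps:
v(F) = 0 (v(F) = (-5 + 6)*0 = 1*0 = 0)
x(V, T) = 1 - V/5 (x(V, T) = (-5 + V)*(-1/5) = 1 - V/5)
(x(-1, v(5)) + 142)*(-114) = ((1 - 1/5*(-1)) + 142)*(-114) = ((1 + 1/5) + 142)*(-114) = (6/5 + 142)*(-114) = (716/5)*(-114) = -81624/5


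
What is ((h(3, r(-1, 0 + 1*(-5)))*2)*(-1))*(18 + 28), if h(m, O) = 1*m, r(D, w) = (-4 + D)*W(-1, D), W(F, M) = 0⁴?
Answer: -276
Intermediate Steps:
W(F, M) = 0
r(D, w) = 0 (r(D, w) = (-4 + D)*0 = 0)
h(m, O) = m
((h(3, r(-1, 0 + 1*(-5)))*2)*(-1))*(18 + 28) = ((3*2)*(-1))*(18 + 28) = (6*(-1))*46 = -6*46 = -276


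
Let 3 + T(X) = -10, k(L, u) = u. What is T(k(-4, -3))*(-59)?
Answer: 767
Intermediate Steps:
T(X) = -13 (T(X) = -3 - 10 = -13)
T(k(-4, -3))*(-59) = -13*(-59) = 767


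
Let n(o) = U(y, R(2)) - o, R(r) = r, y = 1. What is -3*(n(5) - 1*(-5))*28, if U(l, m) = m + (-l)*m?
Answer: 0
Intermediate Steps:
U(l, m) = m - l*m
n(o) = -o (n(o) = 2*(1 - 1*1) - o = 2*(1 - 1) - o = 2*0 - o = 0 - o = -o)
-3*(n(5) - 1*(-5))*28 = -3*(-1*5 - 1*(-5))*28 = -3*(-5 + 5)*28 = -3*0*28 = 0*28 = 0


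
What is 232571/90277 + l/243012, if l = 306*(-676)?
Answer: 286690945/166199957 ≈ 1.7250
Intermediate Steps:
l = -206856
232571/90277 + l/243012 = 232571/90277 - 206856/243012 = 232571*(1/90277) - 206856*1/243012 = 232571/90277 - 17238/20251 = 286690945/166199957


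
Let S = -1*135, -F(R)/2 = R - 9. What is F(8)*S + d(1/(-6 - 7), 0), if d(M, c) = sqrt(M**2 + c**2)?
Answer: -3509/13 ≈ -269.92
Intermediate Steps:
F(R) = 18 - 2*R (F(R) = -2*(R - 9) = -2*(-9 + R) = 18 - 2*R)
S = -135
F(8)*S + d(1/(-6 - 7), 0) = (18 - 2*8)*(-135) + sqrt((1/(-6 - 7))**2 + 0**2) = (18 - 16)*(-135) + sqrt((1/(-13))**2 + 0) = 2*(-135) + sqrt((-1/13)**2 + 0) = -270 + sqrt(1/169 + 0) = -270 + sqrt(1/169) = -270 + 1/13 = -3509/13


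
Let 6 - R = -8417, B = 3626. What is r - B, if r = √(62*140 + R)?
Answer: -3626 + √17103 ≈ -3495.2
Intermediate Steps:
R = 8423 (R = 6 - 1*(-8417) = 6 + 8417 = 8423)
r = √17103 (r = √(62*140 + 8423) = √(8680 + 8423) = √17103 ≈ 130.78)
r - B = √17103 - 1*3626 = √17103 - 3626 = -3626 + √17103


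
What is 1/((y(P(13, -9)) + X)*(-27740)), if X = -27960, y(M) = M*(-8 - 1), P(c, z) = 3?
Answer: 1/776359380 ≈ 1.2881e-9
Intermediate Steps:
y(M) = -9*M (y(M) = M*(-9) = -9*M)
1/((y(P(13, -9)) + X)*(-27740)) = 1/(-9*3 - 27960*(-27740)) = -1/27740/(-27 - 27960) = -1/27740/(-27987) = -1/27987*(-1/27740) = 1/776359380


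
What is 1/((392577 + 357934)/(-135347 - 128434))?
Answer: -263781/750511 ≈ -0.35147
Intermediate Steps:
1/((392577 + 357934)/(-135347 - 128434)) = 1/(750511/(-263781)) = 1/(750511*(-1/263781)) = 1/(-750511/263781) = -263781/750511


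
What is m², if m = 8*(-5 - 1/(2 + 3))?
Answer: 43264/25 ≈ 1730.6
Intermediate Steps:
m = -208/5 (m = 8*(-5 - 1/5) = 8*(-5 - 1*⅕) = 8*(-5 - ⅕) = 8*(-26/5) = -208/5 ≈ -41.600)
m² = (-208/5)² = 43264/25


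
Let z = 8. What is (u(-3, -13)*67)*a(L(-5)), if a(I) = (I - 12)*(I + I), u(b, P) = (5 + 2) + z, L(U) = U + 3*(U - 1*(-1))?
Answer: 990930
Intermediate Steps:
L(U) = 3 + 4*U (L(U) = U + 3*(U + 1) = U + 3*(1 + U) = U + (3 + 3*U) = 3 + 4*U)
u(b, P) = 15 (u(b, P) = (5 + 2) + 8 = 7 + 8 = 15)
a(I) = 2*I*(-12 + I) (a(I) = (-12 + I)*(2*I) = 2*I*(-12 + I))
(u(-3, -13)*67)*a(L(-5)) = (15*67)*(2*(3 + 4*(-5))*(-12 + (3 + 4*(-5)))) = 1005*(2*(3 - 20)*(-12 + (3 - 20))) = 1005*(2*(-17)*(-12 - 17)) = 1005*(2*(-17)*(-29)) = 1005*986 = 990930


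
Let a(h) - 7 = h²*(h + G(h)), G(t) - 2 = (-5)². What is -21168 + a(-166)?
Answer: -3851445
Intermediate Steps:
G(t) = 27 (G(t) = 2 + (-5)² = 2 + 25 = 27)
a(h) = 7 + h²*(27 + h) (a(h) = 7 + h²*(h + 27) = 7 + h²*(27 + h))
-21168 + a(-166) = -21168 + (7 + (-166)³ + 27*(-166)²) = -21168 + (7 - 4574296 + 27*27556) = -21168 + (7 - 4574296 + 744012) = -21168 - 3830277 = -3851445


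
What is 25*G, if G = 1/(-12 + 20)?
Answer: 25/8 ≈ 3.1250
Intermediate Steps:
G = 1/8 ≈ 0.12500
25*G = 25*(1/8) = 25/8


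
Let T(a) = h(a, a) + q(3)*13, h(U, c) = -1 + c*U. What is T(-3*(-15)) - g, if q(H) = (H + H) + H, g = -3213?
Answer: 5354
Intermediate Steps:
h(U, c) = -1 + U*c
q(H) = 3*H (q(H) = 2*H + H = 3*H)
T(a) = 116 + a² (T(a) = (-1 + a*a) + (3*3)*13 = (-1 + a²) + 9*13 = (-1 + a²) + 117 = 116 + a²)
T(-3*(-15)) - g = (116 + (-3*(-15))²) - 1*(-3213) = (116 + 45²) + 3213 = (116 + 2025) + 3213 = 2141 + 3213 = 5354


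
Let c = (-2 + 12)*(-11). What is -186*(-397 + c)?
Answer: 94302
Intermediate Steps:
c = -110 (c = 10*(-11) = -110)
-186*(-397 + c) = -186*(-397 - 110) = -186*(-507) = 94302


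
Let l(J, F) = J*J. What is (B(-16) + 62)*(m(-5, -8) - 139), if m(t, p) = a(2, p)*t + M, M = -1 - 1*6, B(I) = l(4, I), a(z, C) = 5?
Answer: -13338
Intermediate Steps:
l(J, F) = J²
B(I) = 16 (B(I) = 4² = 16)
M = -7 (M = -1 - 6 = -7)
m(t, p) = -7 + 5*t (m(t, p) = 5*t - 7 = -7 + 5*t)
(B(-16) + 62)*(m(-5, -8) - 139) = (16 + 62)*((-7 + 5*(-5)) - 139) = 78*((-7 - 25) - 139) = 78*(-32 - 139) = 78*(-171) = -13338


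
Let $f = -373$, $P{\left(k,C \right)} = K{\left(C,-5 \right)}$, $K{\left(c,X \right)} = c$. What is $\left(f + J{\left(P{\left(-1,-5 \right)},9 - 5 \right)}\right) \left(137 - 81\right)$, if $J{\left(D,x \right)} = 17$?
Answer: $-19936$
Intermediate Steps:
$P{\left(k,C \right)} = C$
$\left(f + J{\left(P{\left(-1,-5 \right)},9 - 5 \right)}\right) \left(137 - 81\right) = \left(-373 + 17\right) \left(137 - 81\right) = \left(-356\right) 56 = -19936$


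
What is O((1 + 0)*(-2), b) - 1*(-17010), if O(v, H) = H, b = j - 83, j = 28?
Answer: 16955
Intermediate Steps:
b = -55 (b = 28 - 83 = -55)
O((1 + 0)*(-2), b) - 1*(-17010) = -55 - 1*(-17010) = -55 + 17010 = 16955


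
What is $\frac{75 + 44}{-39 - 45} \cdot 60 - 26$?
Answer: $-111$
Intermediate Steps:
$\frac{75 + 44}{-39 - 45} \cdot 60 - 26 = \frac{119}{-84} \cdot 60 - 26 = 119 \left(- \frac{1}{84}\right) 60 - 26 = \left(- \frac{17}{12}\right) 60 - 26 = -85 - 26 = -111$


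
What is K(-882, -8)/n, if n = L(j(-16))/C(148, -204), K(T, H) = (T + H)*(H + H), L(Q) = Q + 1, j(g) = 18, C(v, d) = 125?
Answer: 1780000/19 ≈ 93684.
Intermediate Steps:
L(Q) = 1 + Q
K(T, H) = 2*H*(H + T) (K(T, H) = (H + T)*(2*H) = 2*H*(H + T))
n = 19/125 (n = (1 + 18)/125 = 19*(1/125) = 19/125 ≈ 0.15200)
K(-882, -8)/n = (2*(-8)*(-8 - 882))/(19/125) = (2*(-8)*(-890))*(125/19) = 14240*(125/19) = 1780000/19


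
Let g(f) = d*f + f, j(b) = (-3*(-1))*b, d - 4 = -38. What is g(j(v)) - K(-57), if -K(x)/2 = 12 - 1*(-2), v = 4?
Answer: -368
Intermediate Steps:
d = -34 (d = 4 - 38 = -34)
K(x) = -28 (K(x) = -2*(12 - 1*(-2)) = -2*(12 + 2) = -2*14 = -28)
j(b) = 3*b
g(f) = -33*f (g(f) = -34*f + f = -33*f)
g(j(v)) - K(-57) = -99*4 - 1*(-28) = -33*12 + 28 = -396 + 28 = -368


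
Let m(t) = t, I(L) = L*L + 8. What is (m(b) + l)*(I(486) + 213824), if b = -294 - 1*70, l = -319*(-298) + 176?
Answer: 42695956472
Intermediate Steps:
l = 95238 (l = 95062 + 176 = 95238)
b = -364 (b = -294 - 70 = -364)
I(L) = 8 + L² (I(L) = L² + 8 = 8 + L²)
(m(b) + l)*(I(486) + 213824) = (-364 + 95238)*((8 + 486²) + 213824) = 94874*((8 + 236196) + 213824) = 94874*(236204 + 213824) = 94874*450028 = 42695956472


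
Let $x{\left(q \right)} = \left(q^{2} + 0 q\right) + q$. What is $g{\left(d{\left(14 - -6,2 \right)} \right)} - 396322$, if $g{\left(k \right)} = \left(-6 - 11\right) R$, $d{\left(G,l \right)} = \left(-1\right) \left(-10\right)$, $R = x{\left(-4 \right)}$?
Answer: $-396526$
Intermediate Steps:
$x{\left(q \right)} = q + q^{2}$ ($x{\left(q \right)} = \left(q^{2} + 0\right) + q = q^{2} + q = q + q^{2}$)
$R = 12$ ($R = - 4 \left(1 - 4\right) = \left(-4\right) \left(-3\right) = 12$)
$d{\left(G,l \right)} = 10$
$g{\left(k \right)} = -204$ ($g{\left(k \right)} = \left(-6 - 11\right) 12 = \left(-17\right) 12 = -204$)
$g{\left(d{\left(14 - -6,2 \right)} \right)} - 396322 = -204 - 396322 = -396526$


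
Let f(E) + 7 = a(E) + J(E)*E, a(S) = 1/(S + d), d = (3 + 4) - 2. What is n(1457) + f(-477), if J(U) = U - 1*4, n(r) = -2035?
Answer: 107330439/472 ≈ 2.2740e+5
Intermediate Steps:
d = 5 (d = 7 - 2 = 5)
a(S) = 1/(5 + S) (a(S) = 1/(S + 5) = 1/(5 + S))
J(U) = -4 + U (J(U) = U - 4 = -4 + U)
f(E) = -7 + 1/(5 + E) + E*(-4 + E) (f(E) = -7 + (1/(5 + E) + (-4 + E)*E) = -7 + (1/(5 + E) + E*(-4 + E)) = -7 + 1/(5 + E) + E*(-4 + E))
n(1457) + f(-477) = -2035 + (1 + (-7 - 477*(-4 - 477))*(5 - 477))/(5 - 477) = -2035 + (1 + (-7 - 477*(-481))*(-472))/(-472) = -2035 - (1 + (-7 + 229437)*(-472))/472 = -2035 - (1 + 229430*(-472))/472 = -2035 - (1 - 108290960)/472 = -2035 - 1/472*(-108290959) = -2035 + 108290959/472 = 107330439/472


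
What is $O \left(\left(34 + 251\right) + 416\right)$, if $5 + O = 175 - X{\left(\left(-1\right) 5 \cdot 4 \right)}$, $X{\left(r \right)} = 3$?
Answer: $117067$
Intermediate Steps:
$O = 167$ ($O = -5 + \left(175 - 3\right) = -5 + 172 = 167$)
$O \left(\left(34 + 251\right) + 416\right) = 167 \left(\left(34 + 251\right) + 416\right) = 167 \left(285 + 416\right) = 167 \cdot 701 = 117067$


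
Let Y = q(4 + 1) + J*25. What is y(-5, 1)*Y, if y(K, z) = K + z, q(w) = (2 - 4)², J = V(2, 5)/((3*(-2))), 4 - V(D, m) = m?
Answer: -98/3 ≈ -32.667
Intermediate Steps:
V(D, m) = 4 - m
J = ⅙ (J = (4 - 1*5)/((3*(-2))) = (4 - 5)/(-6) = -1*(-⅙) = ⅙ ≈ 0.16667)
q(w) = 4 (q(w) = (-2)² = 4)
Y = 49/6 (Y = 4 + (⅙)*25 = 4 + 25/6 = 49/6 ≈ 8.1667)
y(-5, 1)*Y = (-5 + 1)*(49/6) = -4*49/6 = -98/3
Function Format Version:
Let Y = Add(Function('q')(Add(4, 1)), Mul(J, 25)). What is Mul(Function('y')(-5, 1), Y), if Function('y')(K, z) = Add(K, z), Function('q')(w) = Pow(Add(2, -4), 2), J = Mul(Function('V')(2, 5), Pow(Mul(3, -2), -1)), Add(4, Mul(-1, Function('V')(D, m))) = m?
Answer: Rational(-98, 3) ≈ -32.667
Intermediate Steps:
Function('V')(D, m) = Add(4, Mul(-1, m))
J = Rational(1, 6) (J = Mul(Add(4, Mul(-1, 5)), Pow(Mul(3, -2), -1)) = Mul(Add(4, -5), Pow(-6, -1)) = Mul(-1, Rational(-1, 6)) = Rational(1, 6) ≈ 0.16667)
Function('q')(w) = 4 (Function('q')(w) = Pow(-2, 2) = 4)
Y = Rational(49, 6) (Y = Add(4, Mul(Rational(1, 6), 25)) = Add(4, Rational(25, 6)) = Rational(49, 6) ≈ 8.1667)
Mul(Function('y')(-5, 1), Y) = Mul(Add(-5, 1), Rational(49, 6)) = Mul(-4, Rational(49, 6)) = Rational(-98, 3)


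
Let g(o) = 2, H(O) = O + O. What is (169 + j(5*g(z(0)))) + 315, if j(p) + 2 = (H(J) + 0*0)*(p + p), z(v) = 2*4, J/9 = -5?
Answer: -1318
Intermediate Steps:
J = -45 (J = 9*(-5) = -45)
z(v) = 8
H(O) = 2*O
j(p) = -2 - 180*p (j(p) = -2 + (2*(-45) + 0*0)*(p + p) = -2 + (-90 + 0)*(2*p) = -2 - 180*p)
(169 + j(5*g(z(0)))) + 315 = (169 + (-2 - 900*2)) + 315 = (169 + (-2 - 180*10)) + 315 = (169 + (-2 - 1800)) + 315 = (169 - 1802) + 315 = -1633 + 315 = -1318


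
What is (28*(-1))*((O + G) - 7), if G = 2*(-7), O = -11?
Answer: 896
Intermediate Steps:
G = -14
(28*(-1))*((O + G) - 7) = (28*(-1))*((-11 - 14) - 7) = -28*(-25 - 7) = -28*(-32) = 896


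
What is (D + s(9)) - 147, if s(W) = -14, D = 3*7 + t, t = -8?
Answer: -148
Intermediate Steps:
D = 13 (D = 3*7 - 8 = 21 - 8 = 13)
(D + s(9)) - 147 = (13 - 14) - 147 = -1 - 147 = -148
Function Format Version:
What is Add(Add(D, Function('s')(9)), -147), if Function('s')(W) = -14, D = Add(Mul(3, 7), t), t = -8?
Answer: -148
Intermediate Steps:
D = 13 (D = Add(Mul(3, 7), -8) = Add(21, -8) = 13)
Add(Add(D, Function('s')(9)), -147) = Add(Add(13, -14), -147) = Add(-1, -147) = -148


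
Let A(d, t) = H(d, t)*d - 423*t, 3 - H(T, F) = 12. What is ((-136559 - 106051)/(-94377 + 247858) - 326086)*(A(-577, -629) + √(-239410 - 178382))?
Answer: -13576087745969760/153481 - 3203087870464*I*√102/153481 ≈ -8.8454e+10 - 2.1077e+8*I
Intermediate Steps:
H(T, F) = -9 (H(T, F) = 3 - 1*12 = 3 - 12 = -9)
A(d, t) = -423*t - 9*d (A(d, t) = -9*d - 423*t = -423*t - 9*d)
((-136559 - 106051)/(-94377 + 247858) - 326086)*(A(-577, -629) + √(-239410 - 178382)) = ((-136559 - 106051)/(-94377 + 247858) - 326086)*((-423*(-629) - 9*(-577)) + √(-239410 - 178382)) = (-242610/153481 - 326086)*((266067 + 5193) + √(-417792)) = (-242610*1/153481 - 326086)*(271260 + 64*I*√102) = (-242610/153481 - 326086)*(271260 + 64*I*√102) = -50048247976*(271260 + 64*I*√102)/153481 = -13576087745969760/153481 - 3203087870464*I*√102/153481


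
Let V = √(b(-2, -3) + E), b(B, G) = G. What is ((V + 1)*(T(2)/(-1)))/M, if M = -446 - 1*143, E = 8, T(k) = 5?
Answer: 5/589 + 5*√5/589 ≈ 0.027471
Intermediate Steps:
V = √5 (V = √(-3 + 8) = √5 ≈ 2.2361)
M = -589 (M = -446 - 143 = -589)
((V + 1)*(T(2)/(-1)))/M = ((√5 + 1)*(5/(-1)))/(-589) = ((1 + √5)*(5*(-1)))*(-1/589) = ((1 + √5)*(-5))*(-1/589) = (-5 - 5*√5)*(-1/589) = 5/589 + 5*√5/589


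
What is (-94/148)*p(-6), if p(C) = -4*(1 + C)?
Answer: -470/37 ≈ -12.703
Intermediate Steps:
p(C) = -4 - 4*C
(-94/148)*p(-6) = (-94/148)*(-4 - 4*(-6)) = (-94*1/148)*(-4 + 24) = -47/74*20 = -470/37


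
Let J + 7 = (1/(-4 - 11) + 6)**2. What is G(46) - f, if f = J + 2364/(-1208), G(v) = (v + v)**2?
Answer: 573345283/67950 ≈ 8437.8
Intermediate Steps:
G(v) = 4*v**2 (G(v) = (2*v)**2 = 4*v**2)
J = 6346/225 (J = -7 + (1/(-4 - 11) + 6)**2 = -7 + (1/(-15) + 6)**2 = -7 + (-1/15 + 6)**2 = -7 + (89/15)**2 = -7 + 7921/225 = 6346/225 ≈ 28.204)
f = 1783517/67950 (f = 6346/225 + 2364/(-1208) = 6346/225 + 2364*(-1/1208) = 6346/225 - 591/302 = 1783517/67950 ≈ 26.247)
G(46) - f = 4*46**2 - 1*1783517/67950 = 4*2116 - 1783517/67950 = 8464 - 1783517/67950 = 573345283/67950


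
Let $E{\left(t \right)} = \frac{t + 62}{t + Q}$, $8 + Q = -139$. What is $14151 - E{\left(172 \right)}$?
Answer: $\frac{353541}{25} \approx 14142.0$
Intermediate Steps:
$Q = -147$ ($Q = -8 - 139 = -147$)
$E{\left(t \right)} = \frac{62 + t}{-147 + t}$ ($E{\left(t \right)} = \frac{t + 62}{t - 147} = \frac{62 + t}{-147 + t}$)
$14151 - E{\left(172 \right)} = 14151 - \frac{62 + 172}{-147 + 172} = 14151 - \frac{1}{25} \cdot 234 = 14151 - \frac{234}{25} = \frac{353541}{25}$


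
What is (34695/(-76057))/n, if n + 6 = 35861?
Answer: -6939/545404747 ≈ -1.2723e-5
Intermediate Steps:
n = 35855 (n = -6 + 35861 = 35855)
(34695/(-76057))/n = (34695/(-76057))/35855 = (34695*(-1/76057))*(1/35855) = -34695/76057*1/35855 = -6939/545404747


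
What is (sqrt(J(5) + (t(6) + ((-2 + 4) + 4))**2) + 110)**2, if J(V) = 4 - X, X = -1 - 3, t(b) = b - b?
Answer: 12144 + 440*sqrt(11) ≈ 13603.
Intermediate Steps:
t(b) = 0
X = -4
J(V) = 8 (J(V) = 4 - 1*(-4) = 4 + 4 = 8)
(sqrt(J(5) + (t(6) + ((-2 + 4) + 4))**2) + 110)**2 = (sqrt(8 + (0 + ((-2 + 4) + 4))**2) + 110)**2 = (sqrt(8 + (0 + (2 + 4))**2) + 110)**2 = (sqrt(8 + (0 + 6)**2) + 110)**2 = (sqrt(8 + 6**2) + 110)**2 = (sqrt(8 + 36) + 110)**2 = (sqrt(44) + 110)**2 = (2*sqrt(11) + 110)**2 = (110 + 2*sqrt(11))**2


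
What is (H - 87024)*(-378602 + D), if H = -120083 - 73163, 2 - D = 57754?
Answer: 122296935580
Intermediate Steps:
D = -57752 (D = 2 - 1*57754 = 2 - 57754 = -57752)
H = -193246
(H - 87024)*(-378602 + D) = (-193246 - 87024)*(-378602 - 57752) = -280270*(-436354) = 122296935580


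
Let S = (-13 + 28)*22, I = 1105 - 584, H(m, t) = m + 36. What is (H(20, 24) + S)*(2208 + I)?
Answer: 1053394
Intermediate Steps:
H(m, t) = 36 + m
I = 521
S = 330 (S = 15*22 = 330)
(H(20, 24) + S)*(2208 + I) = ((36 + 20) + 330)*(2208 + 521) = (56 + 330)*2729 = 386*2729 = 1053394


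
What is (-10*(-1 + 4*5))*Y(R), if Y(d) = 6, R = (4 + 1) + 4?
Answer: -1140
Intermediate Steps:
R = 9 (R = 5 + 4 = 9)
(-10*(-1 + 4*5))*Y(R) = -10*(-1 + 4*5)*6 = -10*(-1 + 20)*6 = -10*19*6 = -190*6 = -1140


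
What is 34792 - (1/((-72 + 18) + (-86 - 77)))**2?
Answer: 1638320487/47089 ≈ 34792.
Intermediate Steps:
34792 - (1/((-72 + 18) + (-86 - 77)))**2 = 34792 - (1/(-54 - 163))**2 = 34792 - (1/(-217))**2 = 34792 - (-1/217)**2 = 34792 - 1*1/47089 = 34792 - 1/47089 = 1638320487/47089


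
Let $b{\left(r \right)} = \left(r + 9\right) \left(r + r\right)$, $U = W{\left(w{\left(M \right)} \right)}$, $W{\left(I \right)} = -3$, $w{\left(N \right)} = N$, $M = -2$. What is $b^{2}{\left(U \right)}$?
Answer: $1296$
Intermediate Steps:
$U = -3$
$b{\left(r \right)} = 2 r \left(9 + r\right)$ ($b{\left(r \right)} = \left(9 + r\right) 2 r = 2 r \left(9 + r\right)$)
$b^{2}{\left(U \right)} = \left(2 \left(-3\right) \left(9 - 3\right)\right)^{2} = \left(2 \left(-3\right) 6\right)^{2} = \left(-36\right)^{2} = 1296$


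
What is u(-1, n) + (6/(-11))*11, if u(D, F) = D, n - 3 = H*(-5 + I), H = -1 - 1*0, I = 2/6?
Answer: -7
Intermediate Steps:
I = 1/3 (I = 2*(1/6) = 1/3 ≈ 0.33333)
H = -1 (H = -1 + 0 = -1)
n = 23/3 (n = 3 - (-5 + 1/3) = 3 - 1*(-14/3) = 3 + 14/3 = 23/3 ≈ 7.6667)
u(-1, n) + (6/(-11))*11 = -1 + (6/(-11))*11 = -1 + (6*(-1/11))*11 = -1 - 6/11*11 = -1 - 6 = -7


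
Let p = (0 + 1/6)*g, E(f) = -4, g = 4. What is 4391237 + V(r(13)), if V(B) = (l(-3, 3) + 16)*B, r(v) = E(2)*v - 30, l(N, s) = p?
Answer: 13169611/3 ≈ 4.3899e+6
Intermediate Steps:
p = 2/3 (p = (0 + 1/6)*4 = (1/6)*4 = 2/3 ≈ 0.66667)
l(N, s) = 2/3
r(v) = -30 - 4*v (r(v) = -4*v - 30 = -30 - 4*v)
V(B) = 50*B/3 (V(B) = (2/3 + 16)*B = 50*B/3)
4391237 + V(r(13)) = 4391237 + 50*(-30 - 4*13)/3 = 4391237 + 50*(-30 - 52)/3 = 4391237 + (50/3)*(-82) = 4391237 - 4100/3 = 13169611/3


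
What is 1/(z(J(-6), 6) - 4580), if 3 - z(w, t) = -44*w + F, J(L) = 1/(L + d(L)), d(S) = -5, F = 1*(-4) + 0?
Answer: -1/4577 ≈ -0.00021848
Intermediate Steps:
F = -4 (F = -4 + 0 = -4)
J(L) = 1/(-5 + L) (J(L) = 1/(L - 5) = 1/(-5 + L))
z(w, t) = 7 + 44*w (z(w, t) = 3 - (-44*w - 4) = 3 - (-4 - 44*w) = 3 + (4 + 44*w) = 7 + 44*w)
1/(z(J(-6), 6) - 4580) = 1/((7 + 44/(-5 - 6)) - 4580) = 1/((7 + 44/(-11)) - 4580) = 1/((7 + 44*(-1/11)) - 4580) = 1/((7 - 4) - 4580) = 1/(3 - 4580) = 1/(-4577) = -1/4577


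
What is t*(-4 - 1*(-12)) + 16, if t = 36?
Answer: 304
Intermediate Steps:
t*(-4 - 1*(-12)) + 16 = 36*(-4 - 1*(-12)) + 16 = 36*(-4 + 12) + 16 = 36*8 + 16 = 288 + 16 = 304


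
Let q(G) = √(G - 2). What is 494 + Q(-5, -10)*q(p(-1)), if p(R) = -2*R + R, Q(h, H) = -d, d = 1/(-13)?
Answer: 494 + I/13 ≈ 494.0 + 0.076923*I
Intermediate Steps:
d = -1/13 ≈ -0.076923
Q(h, H) = 1/13 (Q(h, H) = -1*(-1/13) = 1/13)
p(R) = -R
q(G) = √(-2 + G)
494 + Q(-5, -10)*q(p(-1)) = 494 + √(-2 - 1*(-1))/13 = 494 + √(-2 + 1)/13 = 494 + √(-1)/13 = 494 + I/13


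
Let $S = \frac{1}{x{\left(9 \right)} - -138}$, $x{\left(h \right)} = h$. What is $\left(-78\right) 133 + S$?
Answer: $- \frac{1524977}{147} \approx -10374.0$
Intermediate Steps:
$S = \frac{1}{147}$ ($S = \frac{1}{9 - -138} = \frac{1}{9 + 138} = \frac{1}{147} \approx 0.0068027$)
$\left(-78\right) 133 + S = \left(-78\right) 133 + \frac{1}{147} = -10374 + \frac{1}{147} = - \frac{1524977}{147}$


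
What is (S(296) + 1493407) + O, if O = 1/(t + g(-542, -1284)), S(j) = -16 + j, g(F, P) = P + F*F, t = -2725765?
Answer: 3634566171794/2433285 ≈ 1.4937e+6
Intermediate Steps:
g(F, P) = P + F²
O = -1/2433285 (O = 1/(-2725765 + (-1284 + (-542)²)) = 1/(-2725765 + (-1284 + 293764)) = 1/(-2725765 + 292480) = 1/(-2433285) = -1/2433285 ≈ -4.1097e-7)
(S(296) + 1493407) + O = ((-16 + 296) + 1493407) - 1/2433285 = (280 + 1493407) - 1/2433285 = 1493687 - 1/2433285 = 3634566171794/2433285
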